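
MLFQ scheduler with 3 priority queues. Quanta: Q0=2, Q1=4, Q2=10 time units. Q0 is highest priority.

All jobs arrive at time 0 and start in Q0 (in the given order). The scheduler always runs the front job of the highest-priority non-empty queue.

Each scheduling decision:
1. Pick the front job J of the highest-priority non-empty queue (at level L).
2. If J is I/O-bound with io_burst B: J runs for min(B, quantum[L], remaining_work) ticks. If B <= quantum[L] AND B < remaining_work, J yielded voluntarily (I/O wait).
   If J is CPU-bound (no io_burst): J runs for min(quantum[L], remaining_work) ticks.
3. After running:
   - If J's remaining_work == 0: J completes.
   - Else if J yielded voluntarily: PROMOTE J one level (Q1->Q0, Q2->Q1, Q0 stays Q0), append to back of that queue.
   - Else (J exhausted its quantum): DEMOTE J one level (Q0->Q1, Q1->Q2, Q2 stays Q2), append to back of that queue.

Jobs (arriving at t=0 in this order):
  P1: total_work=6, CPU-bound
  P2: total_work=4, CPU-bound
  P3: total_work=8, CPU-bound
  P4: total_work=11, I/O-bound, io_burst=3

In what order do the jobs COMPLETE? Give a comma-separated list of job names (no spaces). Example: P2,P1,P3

t=0-2: P1@Q0 runs 2, rem=4, quantum used, demote→Q1. Q0=[P2,P3,P4] Q1=[P1] Q2=[]
t=2-4: P2@Q0 runs 2, rem=2, quantum used, demote→Q1. Q0=[P3,P4] Q1=[P1,P2] Q2=[]
t=4-6: P3@Q0 runs 2, rem=6, quantum used, demote→Q1. Q0=[P4] Q1=[P1,P2,P3] Q2=[]
t=6-8: P4@Q0 runs 2, rem=9, quantum used, demote→Q1. Q0=[] Q1=[P1,P2,P3,P4] Q2=[]
t=8-12: P1@Q1 runs 4, rem=0, completes. Q0=[] Q1=[P2,P3,P4] Q2=[]
t=12-14: P2@Q1 runs 2, rem=0, completes. Q0=[] Q1=[P3,P4] Q2=[]
t=14-18: P3@Q1 runs 4, rem=2, quantum used, demote→Q2. Q0=[] Q1=[P4] Q2=[P3]
t=18-21: P4@Q1 runs 3, rem=6, I/O yield, promote→Q0. Q0=[P4] Q1=[] Q2=[P3]
t=21-23: P4@Q0 runs 2, rem=4, quantum used, demote→Q1. Q0=[] Q1=[P4] Q2=[P3]
t=23-26: P4@Q1 runs 3, rem=1, I/O yield, promote→Q0. Q0=[P4] Q1=[] Q2=[P3]
t=26-27: P4@Q0 runs 1, rem=0, completes. Q0=[] Q1=[] Q2=[P3]
t=27-29: P3@Q2 runs 2, rem=0, completes. Q0=[] Q1=[] Q2=[]

Answer: P1,P2,P4,P3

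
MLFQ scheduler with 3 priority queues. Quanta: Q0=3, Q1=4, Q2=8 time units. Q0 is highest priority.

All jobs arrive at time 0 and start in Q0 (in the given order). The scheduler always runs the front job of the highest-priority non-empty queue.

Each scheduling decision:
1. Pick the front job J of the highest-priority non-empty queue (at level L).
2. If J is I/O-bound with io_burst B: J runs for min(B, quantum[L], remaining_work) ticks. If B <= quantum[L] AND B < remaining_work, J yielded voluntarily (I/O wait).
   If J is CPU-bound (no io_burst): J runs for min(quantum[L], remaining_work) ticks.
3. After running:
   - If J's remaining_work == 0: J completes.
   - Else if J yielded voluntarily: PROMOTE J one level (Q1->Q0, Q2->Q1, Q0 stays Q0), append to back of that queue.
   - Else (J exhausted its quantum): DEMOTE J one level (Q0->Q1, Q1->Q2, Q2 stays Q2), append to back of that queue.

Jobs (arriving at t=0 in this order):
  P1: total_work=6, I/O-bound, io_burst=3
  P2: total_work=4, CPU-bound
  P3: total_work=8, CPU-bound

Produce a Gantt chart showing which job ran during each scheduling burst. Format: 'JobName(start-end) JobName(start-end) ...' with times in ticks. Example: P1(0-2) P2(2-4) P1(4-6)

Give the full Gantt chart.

t=0-3: P1@Q0 runs 3, rem=3, I/O yield, promote→Q0. Q0=[P2,P3,P1] Q1=[] Q2=[]
t=3-6: P2@Q0 runs 3, rem=1, quantum used, demote→Q1. Q0=[P3,P1] Q1=[P2] Q2=[]
t=6-9: P3@Q0 runs 3, rem=5, quantum used, demote→Q1. Q0=[P1] Q1=[P2,P3] Q2=[]
t=9-12: P1@Q0 runs 3, rem=0, completes. Q0=[] Q1=[P2,P3] Q2=[]
t=12-13: P2@Q1 runs 1, rem=0, completes. Q0=[] Q1=[P3] Q2=[]
t=13-17: P3@Q1 runs 4, rem=1, quantum used, demote→Q2. Q0=[] Q1=[] Q2=[P3]
t=17-18: P3@Q2 runs 1, rem=0, completes. Q0=[] Q1=[] Q2=[]

Answer: P1(0-3) P2(3-6) P3(6-9) P1(9-12) P2(12-13) P3(13-17) P3(17-18)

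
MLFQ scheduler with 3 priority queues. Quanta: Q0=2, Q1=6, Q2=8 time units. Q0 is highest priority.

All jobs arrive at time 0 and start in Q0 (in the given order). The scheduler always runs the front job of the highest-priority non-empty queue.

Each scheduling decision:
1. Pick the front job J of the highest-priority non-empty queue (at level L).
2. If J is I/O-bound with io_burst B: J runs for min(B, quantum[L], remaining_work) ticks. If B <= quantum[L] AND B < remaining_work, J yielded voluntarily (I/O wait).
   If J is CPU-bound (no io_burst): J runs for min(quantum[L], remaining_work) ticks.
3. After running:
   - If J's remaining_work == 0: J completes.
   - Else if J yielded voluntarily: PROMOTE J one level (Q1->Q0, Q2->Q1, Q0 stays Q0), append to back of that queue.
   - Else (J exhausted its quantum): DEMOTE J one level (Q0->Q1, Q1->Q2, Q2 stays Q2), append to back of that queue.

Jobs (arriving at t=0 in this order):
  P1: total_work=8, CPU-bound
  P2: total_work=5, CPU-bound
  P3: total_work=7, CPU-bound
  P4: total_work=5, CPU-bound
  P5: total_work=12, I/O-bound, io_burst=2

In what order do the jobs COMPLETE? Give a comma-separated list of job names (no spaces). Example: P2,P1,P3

t=0-2: P1@Q0 runs 2, rem=6, quantum used, demote→Q1. Q0=[P2,P3,P4,P5] Q1=[P1] Q2=[]
t=2-4: P2@Q0 runs 2, rem=3, quantum used, demote→Q1. Q0=[P3,P4,P5] Q1=[P1,P2] Q2=[]
t=4-6: P3@Q0 runs 2, rem=5, quantum used, demote→Q1. Q0=[P4,P5] Q1=[P1,P2,P3] Q2=[]
t=6-8: P4@Q0 runs 2, rem=3, quantum used, demote→Q1. Q0=[P5] Q1=[P1,P2,P3,P4] Q2=[]
t=8-10: P5@Q0 runs 2, rem=10, I/O yield, promote→Q0. Q0=[P5] Q1=[P1,P2,P3,P4] Q2=[]
t=10-12: P5@Q0 runs 2, rem=8, I/O yield, promote→Q0. Q0=[P5] Q1=[P1,P2,P3,P4] Q2=[]
t=12-14: P5@Q0 runs 2, rem=6, I/O yield, promote→Q0. Q0=[P5] Q1=[P1,P2,P3,P4] Q2=[]
t=14-16: P5@Q0 runs 2, rem=4, I/O yield, promote→Q0. Q0=[P5] Q1=[P1,P2,P3,P4] Q2=[]
t=16-18: P5@Q0 runs 2, rem=2, I/O yield, promote→Q0. Q0=[P5] Q1=[P1,P2,P3,P4] Q2=[]
t=18-20: P5@Q0 runs 2, rem=0, completes. Q0=[] Q1=[P1,P2,P3,P4] Q2=[]
t=20-26: P1@Q1 runs 6, rem=0, completes. Q0=[] Q1=[P2,P3,P4] Q2=[]
t=26-29: P2@Q1 runs 3, rem=0, completes. Q0=[] Q1=[P3,P4] Q2=[]
t=29-34: P3@Q1 runs 5, rem=0, completes. Q0=[] Q1=[P4] Q2=[]
t=34-37: P4@Q1 runs 3, rem=0, completes. Q0=[] Q1=[] Q2=[]

Answer: P5,P1,P2,P3,P4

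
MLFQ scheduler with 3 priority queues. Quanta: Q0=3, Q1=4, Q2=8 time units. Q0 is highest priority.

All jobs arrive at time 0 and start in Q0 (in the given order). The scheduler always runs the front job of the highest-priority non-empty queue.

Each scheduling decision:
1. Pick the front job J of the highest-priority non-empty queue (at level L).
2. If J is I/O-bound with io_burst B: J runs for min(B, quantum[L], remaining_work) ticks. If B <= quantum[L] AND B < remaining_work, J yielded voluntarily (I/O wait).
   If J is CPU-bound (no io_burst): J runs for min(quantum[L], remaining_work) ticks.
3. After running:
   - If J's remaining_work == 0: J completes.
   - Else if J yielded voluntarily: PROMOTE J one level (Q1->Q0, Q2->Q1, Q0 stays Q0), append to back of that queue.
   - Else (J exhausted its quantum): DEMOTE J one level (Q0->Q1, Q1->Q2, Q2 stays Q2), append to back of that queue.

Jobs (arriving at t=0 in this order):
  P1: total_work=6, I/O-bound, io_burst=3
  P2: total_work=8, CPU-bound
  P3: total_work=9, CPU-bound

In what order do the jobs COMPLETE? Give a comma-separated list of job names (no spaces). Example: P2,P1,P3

t=0-3: P1@Q0 runs 3, rem=3, I/O yield, promote→Q0. Q0=[P2,P3,P1] Q1=[] Q2=[]
t=3-6: P2@Q0 runs 3, rem=5, quantum used, demote→Q1. Q0=[P3,P1] Q1=[P2] Q2=[]
t=6-9: P3@Q0 runs 3, rem=6, quantum used, demote→Q1. Q0=[P1] Q1=[P2,P3] Q2=[]
t=9-12: P1@Q0 runs 3, rem=0, completes. Q0=[] Q1=[P2,P3] Q2=[]
t=12-16: P2@Q1 runs 4, rem=1, quantum used, demote→Q2. Q0=[] Q1=[P3] Q2=[P2]
t=16-20: P3@Q1 runs 4, rem=2, quantum used, demote→Q2. Q0=[] Q1=[] Q2=[P2,P3]
t=20-21: P2@Q2 runs 1, rem=0, completes. Q0=[] Q1=[] Q2=[P3]
t=21-23: P3@Q2 runs 2, rem=0, completes. Q0=[] Q1=[] Q2=[]

Answer: P1,P2,P3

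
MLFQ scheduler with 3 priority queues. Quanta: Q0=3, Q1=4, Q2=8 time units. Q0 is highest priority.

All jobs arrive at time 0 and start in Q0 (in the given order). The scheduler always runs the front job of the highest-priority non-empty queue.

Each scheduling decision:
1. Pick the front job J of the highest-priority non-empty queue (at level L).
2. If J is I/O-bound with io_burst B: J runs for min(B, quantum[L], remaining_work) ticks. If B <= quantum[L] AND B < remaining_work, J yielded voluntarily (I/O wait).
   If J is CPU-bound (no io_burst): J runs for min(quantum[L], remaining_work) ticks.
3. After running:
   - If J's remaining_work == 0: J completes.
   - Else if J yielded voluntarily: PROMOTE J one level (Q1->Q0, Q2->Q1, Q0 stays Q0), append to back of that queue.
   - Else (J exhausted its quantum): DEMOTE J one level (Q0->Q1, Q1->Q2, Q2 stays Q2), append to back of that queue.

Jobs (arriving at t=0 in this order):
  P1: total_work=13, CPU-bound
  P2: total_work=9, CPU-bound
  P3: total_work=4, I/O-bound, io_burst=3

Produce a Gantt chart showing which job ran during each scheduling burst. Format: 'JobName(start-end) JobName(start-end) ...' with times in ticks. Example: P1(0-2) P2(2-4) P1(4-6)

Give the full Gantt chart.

t=0-3: P1@Q0 runs 3, rem=10, quantum used, demote→Q1. Q0=[P2,P3] Q1=[P1] Q2=[]
t=3-6: P2@Q0 runs 3, rem=6, quantum used, demote→Q1. Q0=[P3] Q1=[P1,P2] Q2=[]
t=6-9: P3@Q0 runs 3, rem=1, I/O yield, promote→Q0. Q0=[P3] Q1=[P1,P2] Q2=[]
t=9-10: P3@Q0 runs 1, rem=0, completes. Q0=[] Q1=[P1,P2] Q2=[]
t=10-14: P1@Q1 runs 4, rem=6, quantum used, demote→Q2. Q0=[] Q1=[P2] Q2=[P1]
t=14-18: P2@Q1 runs 4, rem=2, quantum used, demote→Q2. Q0=[] Q1=[] Q2=[P1,P2]
t=18-24: P1@Q2 runs 6, rem=0, completes. Q0=[] Q1=[] Q2=[P2]
t=24-26: P2@Q2 runs 2, rem=0, completes. Q0=[] Q1=[] Q2=[]

Answer: P1(0-3) P2(3-6) P3(6-9) P3(9-10) P1(10-14) P2(14-18) P1(18-24) P2(24-26)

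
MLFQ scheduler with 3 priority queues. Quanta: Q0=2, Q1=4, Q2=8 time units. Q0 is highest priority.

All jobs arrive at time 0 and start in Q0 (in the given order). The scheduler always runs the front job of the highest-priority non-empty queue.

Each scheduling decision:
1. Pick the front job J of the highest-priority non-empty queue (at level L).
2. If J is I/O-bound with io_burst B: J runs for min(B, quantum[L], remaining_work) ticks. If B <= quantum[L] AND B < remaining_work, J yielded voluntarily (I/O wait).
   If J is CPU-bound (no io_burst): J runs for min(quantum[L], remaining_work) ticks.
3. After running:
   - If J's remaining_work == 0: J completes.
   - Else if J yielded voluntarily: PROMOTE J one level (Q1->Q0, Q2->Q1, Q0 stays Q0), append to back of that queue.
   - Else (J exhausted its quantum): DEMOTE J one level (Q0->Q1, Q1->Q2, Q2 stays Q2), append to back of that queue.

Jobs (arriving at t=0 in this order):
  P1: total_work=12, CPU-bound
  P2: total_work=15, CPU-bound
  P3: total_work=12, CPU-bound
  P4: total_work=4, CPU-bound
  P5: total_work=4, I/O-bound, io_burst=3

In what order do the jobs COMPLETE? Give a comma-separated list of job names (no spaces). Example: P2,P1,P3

Answer: P4,P5,P1,P3,P2

Derivation:
t=0-2: P1@Q0 runs 2, rem=10, quantum used, demote→Q1. Q0=[P2,P3,P4,P5] Q1=[P1] Q2=[]
t=2-4: P2@Q0 runs 2, rem=13, quantum used, demote→Q1. Q0=[P3,P4,P5] Q1=[P1,P2] Q2=[]
t=4-6: P3@Q0 runs 2, rem=10, quantum used, demote→Q1. Q0=[P4,P5] Q1=[P1,P2,P3] Q2=[]
t=6-8: P4@Q0 runs 2, rem=2, quantum used, demote→Q1. Q0=[P5] Q1=[P1,P2,P3,P4] Q2=[]
t=8-10: P5@Q0 runs 2, rem=2, quantum used, demote→Q1. Q0=[] Q1=[P1,P2,P3,P4,P5] Q2=[]
t=10-14: P1@Q1 runs 4, rem=6, quantum used, demote→Q2. Q0=[] Q1=[P2,P3,P4,P5] Q2=[P1]
t=14-18: P2@Q1 runs 4, rem=9, quantum used, demote→Q2. Q0=[] Q1=[P3,P4,P5] Q2=[P1,P2]
t=18-22: P3@Q1 runs 4, rem=6, quantum used, demote→Q2. Q0=[] Q1=[P4,P5] Q2=[P1,P2,P3]
t=22-24: P4@Q1 runs 2, rem=0, completes. Q0=[] Q1=[P5] Q2=[P1,P2,P3]
t=24-26: P5@Q1 runs 2, rem=0, completes. Q0=[] Q1=[] Q2=[P1,P2,P3]
t=26-32: P1@Q2 runs 6, rem=0, completes. Q0=[] Q1=[] Q2=[P2,P3]
t=32-40: P2@Q2 runs 8, rem=1, quantum used, demote→Q2. Q0=[] Q1=[] Q2=[P3,P2]
t=40-46: P3@Q2 runs 6, rem=0, completes. Q0=[] Q1=[] Q2=[P2]
t=46-47: P2@Q2 runs 1, rem=0, completes. Q0=[] Q1=[] Q2=[]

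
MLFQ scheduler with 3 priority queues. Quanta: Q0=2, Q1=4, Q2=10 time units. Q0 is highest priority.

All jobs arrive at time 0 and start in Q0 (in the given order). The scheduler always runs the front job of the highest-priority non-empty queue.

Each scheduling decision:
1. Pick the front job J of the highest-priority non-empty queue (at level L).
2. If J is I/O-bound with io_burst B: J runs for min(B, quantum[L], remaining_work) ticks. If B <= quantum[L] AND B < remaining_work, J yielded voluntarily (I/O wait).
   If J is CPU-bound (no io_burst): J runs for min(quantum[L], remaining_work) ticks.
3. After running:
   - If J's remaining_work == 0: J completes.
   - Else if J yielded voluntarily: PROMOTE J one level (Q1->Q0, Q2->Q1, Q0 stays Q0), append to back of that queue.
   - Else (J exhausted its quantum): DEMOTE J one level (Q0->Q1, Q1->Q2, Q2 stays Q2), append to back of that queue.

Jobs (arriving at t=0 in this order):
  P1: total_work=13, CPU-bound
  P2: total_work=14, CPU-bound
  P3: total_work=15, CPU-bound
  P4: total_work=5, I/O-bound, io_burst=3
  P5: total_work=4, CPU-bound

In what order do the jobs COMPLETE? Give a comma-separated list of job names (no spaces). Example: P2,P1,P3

t=0-2: P1@Q0 runs 2, rem=11, quantum used, demote→Q1. Q0=[P2,P3,P4,P5] Q1=[P1] Q2=[]
t=2-4: P2@Q0 runs 2, rem=12, quantum used, demote→Q1. Q0=[P3,P4,P5] Q1=[P1,P2] Q2=[]
t=4-6: P3@Q0 runs 2, rem=13, quantum used, demote→Q1. Q0=[P4,P5] Q1=[P1,P2,P3] Q2=[]
t=6-8: P4@Q0 runs 2, rem=3, quantum used, demote→Q1. Q0=[P5] Q1=[P1,P2,P3,P4] Q2=[]
t=8-10: P5@Q0 runs 2, rem=2, quantum used, demote→Q1. Q0=[] Q1=[P1,P2,P3,P4,P5] Q2=[]
t=10-14: P1@Q1 runs 4, rem=7, quantum used, demote→Q2. Q0=[] Q1=[P2,P3,P4,P5] Q2=[P1]
t=14-18: P2@Q1 runs 4, rem=8, quantum used, demote→Q2. Q0=[] Q1=[P3,P4,P5] Q2=[P1,P2]
t=18-22: P3@Q1 runs 4, rem=9, quantum used, demote→Q2. Q0=[] Q1=[P4,P5] Q2=[P1,P2,P3]
t=22-25: P4@Q1 runs 3, rem=0, completes. Q0=[] Q1=[P5] Q2=[P1,P2,P3]
t=25-27: P5@Q1 runs 2, rem=0, completes. Q0=[] Q1=[] Q2=[P1,P2,P3]
t=27-34: P1@Q2 runs 7, rem=0, completes. Q0=[] Q1=[] Q2=[P2,P3]
t=34-42: P2@Q2 runs 8, rem=0, completes. Q0=[] Q1=[] Q2=[P3]
t=42-51: P3@Q2 runs 9, rem=0, completes. Q0=[] Q1=[] Q2=[]

Answer: P4,P5,P1,P2,P3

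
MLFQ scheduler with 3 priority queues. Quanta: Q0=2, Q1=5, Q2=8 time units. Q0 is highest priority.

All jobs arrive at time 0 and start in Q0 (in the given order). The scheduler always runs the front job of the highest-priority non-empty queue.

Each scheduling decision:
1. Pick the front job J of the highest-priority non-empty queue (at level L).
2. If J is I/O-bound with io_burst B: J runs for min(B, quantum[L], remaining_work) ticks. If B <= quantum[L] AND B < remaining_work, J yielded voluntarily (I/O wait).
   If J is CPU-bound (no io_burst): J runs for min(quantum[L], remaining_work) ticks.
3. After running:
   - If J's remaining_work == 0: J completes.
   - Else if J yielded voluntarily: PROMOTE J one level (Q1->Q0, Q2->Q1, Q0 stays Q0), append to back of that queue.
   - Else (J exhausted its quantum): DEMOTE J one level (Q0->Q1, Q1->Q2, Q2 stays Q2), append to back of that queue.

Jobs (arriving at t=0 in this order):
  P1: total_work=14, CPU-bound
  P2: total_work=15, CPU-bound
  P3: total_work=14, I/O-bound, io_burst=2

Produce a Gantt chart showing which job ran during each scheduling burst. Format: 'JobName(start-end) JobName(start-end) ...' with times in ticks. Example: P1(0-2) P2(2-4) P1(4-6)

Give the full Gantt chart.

t=0-2: P1@Q0 runs 2, rem=12, quantum used, demote→Q1. Q0=[P2,P3] Q1=[P1] Q2=[]
t=2-4: P2@Q0 runs 2, rem=13, quantum used, demote→Q1. Q0=[P3] Q1=[P1,P2] Q2=[]
t=4-6: P3@Q0 runs 2, rem=12, I/O yield, promote→Q0. Q0=[P3] Q1=[P1,P2] Q2=[]
t=6-8: P3@Q0 runs 2, rem=10, I/O yield, promote→Q0. Q0=[P3] Q1=[P1,P2] Q2=[]
t=8-10: P3@Q0 runs 2, rem=8, I/O yield, promote→Q0. Q0=[P3] Q1=[P1,P2] Q2=[]
t=10-12: P3@Q0 runs 2, rem=6, I/O yield, promote→Q0. Q0=[P3] Q1=[P1,P2] Q2=[]
t=12-14: P3@Q0 runs 2, rem=4, I/O yield, promote→Q0. Q0=[P3] Q1=[P1,P2] Q2=[]
t=14-16: P3@Q0 runs 2, rem=2, I/O yield, promote→Q0. Q0=[P3] Q1=[P1,P2] Q2=[]
t=16-18: P3@Q0 runs 2, rem=0, completes. Q0=[] Q1=[P1,P2] Q2=[]
t=18-23: P1@Q1 runs 5, rem=7, quantum used, demote→Q2. Q0=[] Q1=[P2] Q2=[P1]
t=23-28: P2@Q1 runs 5, rem=8, quantum used, demote→Q2. Q0=[] Q1=[] Q2=[P1,P2]
t=28-35: P1@Q2 runs 7, rem=0, completes. Q0=[] Q1=[] Q2=[P2]
t=35-43: P2@Q2 runs 8, rem=0, completes. Q0=[] Q1=[] Q2=[]

Answer: P1(0-2) P2(2-4) P3(4-6) P3(6-8) P3(8-10) P3(10-12) P3(12-14) P3(14-16) P3(16-18) P1(18-23) P2(23-28) P1(28-35) P2(35-43)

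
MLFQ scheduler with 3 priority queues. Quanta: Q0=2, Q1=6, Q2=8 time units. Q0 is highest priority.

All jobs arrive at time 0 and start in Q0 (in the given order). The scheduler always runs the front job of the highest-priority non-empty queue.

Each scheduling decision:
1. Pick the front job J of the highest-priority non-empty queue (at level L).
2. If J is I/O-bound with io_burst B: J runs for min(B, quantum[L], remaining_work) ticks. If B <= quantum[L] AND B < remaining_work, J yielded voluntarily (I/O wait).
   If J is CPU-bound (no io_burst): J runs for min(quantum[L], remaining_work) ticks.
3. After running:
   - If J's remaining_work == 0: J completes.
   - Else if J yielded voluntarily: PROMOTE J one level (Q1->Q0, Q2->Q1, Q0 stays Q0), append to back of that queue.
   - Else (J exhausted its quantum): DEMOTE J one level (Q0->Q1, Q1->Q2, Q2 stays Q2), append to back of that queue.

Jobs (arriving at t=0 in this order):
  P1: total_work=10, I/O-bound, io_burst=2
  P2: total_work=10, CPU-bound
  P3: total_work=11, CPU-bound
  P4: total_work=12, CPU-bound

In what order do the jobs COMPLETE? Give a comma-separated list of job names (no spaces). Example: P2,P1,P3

Answer: P1,P2,P3,P4

Derivation:
t=0-2: P1@Q0 runs 2, rem=8, I/O yield, promote→Q0. Q0=[P2,P3,P4,P1] Q1=[] Q2=[]
t=2-4: P2@Q0 runs 2, rem=8, quantum used, demote→Q1. Q0=[P3,P4,P1] Q1=[P2] Q2=[]
t=4-6: P3@Q0 runs 2, rem=9, quantum used, demote→Q1. Q0=[P4,P1] Q1=[P2,P3] Q2=[]
t=6-8: P4@Q0 runs 2, rem=10, quantum used, demote→Q1. Q0=[P1] Q1=[P2,P3,P4] Q2=[]
t=8-10: P1@Q0 runs 2, rem=6, I/O yield, promote→Q0. Q0=[P1] Q1=[P2,P3,P4] Q2=[]
t=10-12: P1@Q0 runs 2, rem=4, I/O yield, promote→Q0. Q0=[P1] Q1=[P2,P3,P4] Q2=[]
t=12-14: P1@Q0 runs 2, rem=2, I/O yield, promote→Q0. Q0=[P1] Q1=[P2,P3,P4] Q2=[]
t=14-16: P1@Q0 runs 2, rem=0, completes. Q0=[] Q1=[P2,P3,P4] Q2=[]
t=16-22: P2@Q1 runs 6, rem=2, quantum used, demote→Q2. Q0=[] Q1=[P3,P4] Q2=[P2]
t=22-28: P3@Q1 runs 6, rem=3, quantum used, demote→Q2. Q0=[] Q1=[P4] Q2=[P2,P3]
t=28-34: P4@Q1 runs 6, rem=4, quantum used, demote→Q2. Q0=[] Q1=[] Q2=[P2,P3,P4]
t=34-36: P2@Q2 runs 2, rem=0, completes. Q0=[] Q1=[] Q2=[P3,P4]
t=36-39: P3@Q2 runs 3, rem=0, completes. Q0=[] Q1=[] Q2=[P4]
t=39-43: P4@Q2 runs 4, rem=0, completes. Q0=[] Q1=[] Q2=[]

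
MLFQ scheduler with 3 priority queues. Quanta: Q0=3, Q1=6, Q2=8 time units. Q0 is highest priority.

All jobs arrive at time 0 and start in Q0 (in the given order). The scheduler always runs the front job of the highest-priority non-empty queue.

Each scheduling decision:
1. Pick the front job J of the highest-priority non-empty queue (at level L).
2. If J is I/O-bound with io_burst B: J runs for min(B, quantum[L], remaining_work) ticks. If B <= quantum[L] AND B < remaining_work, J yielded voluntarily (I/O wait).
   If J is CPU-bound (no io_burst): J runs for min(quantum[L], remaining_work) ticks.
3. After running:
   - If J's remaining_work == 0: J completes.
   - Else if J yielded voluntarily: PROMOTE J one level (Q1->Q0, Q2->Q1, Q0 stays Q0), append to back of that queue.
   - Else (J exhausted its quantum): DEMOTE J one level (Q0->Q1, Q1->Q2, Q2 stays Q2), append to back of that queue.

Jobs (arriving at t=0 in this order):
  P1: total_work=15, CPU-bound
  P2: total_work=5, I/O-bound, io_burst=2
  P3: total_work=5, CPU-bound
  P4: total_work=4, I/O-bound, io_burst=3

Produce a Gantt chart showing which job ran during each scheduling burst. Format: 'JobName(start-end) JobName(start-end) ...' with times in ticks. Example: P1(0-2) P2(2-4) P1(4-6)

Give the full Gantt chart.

Answer: P1(0-3) P2(3-5) P3(5-8) P4(8-11) P2(11-13) P4(13-14) P2(14-15) P1(15-21) P3(21-23) P1(23-29)

Derivation:
t=0-3: P1@Q0 runs 3, rem=12, quantum used, demote→Q1. Q0=[P2,P3,P4] Q1=[P1] Q2=[]
t=3-5: P2@Q0 runs 2, rem=3, I/O yield, promote→Q0. Q0=[P3,P4,P2] Q1=[P1] Q2=[]
t=5-8: P3@Q0 runs 3, rem=2, quantum used, demote→Q1. Q0=[P4,P2] Q1=[P1,P3] Q2=[]
t=8-11: P4@Q0 runs 3, rem=1, I/O yield, promote→Q0. Q0=[P2,P4] Q1=[P1,P3] Q2=[]
t=11-13: P2@Q0 runs 2, rem=1, I/O yield, promote→Q0. Q0=[P4,P2] Q1=[P1,P3] Q2=[]
t=13-14: P4@Q0 runs 1, rem=0, completes. Q0=[P2] Q1=[P1,P3] Q2=[]
t=14-15: P2@Q0 runs 1, rem=0, completes. Q0=[] Q1=[P1,P3] Q2=[]
t=15-21: P1@Q1 runs 6, rem=6, quantum used, demote→Q2. Q0=[] Q1=[P3] Q2=[P1]
t=21-23: P3@Q1 runs 2, rem=0, completes. Q0=[] Q1=[] Q2=[P1]
t=23-29: P1@Q2 runs 6, rem=0, completes. Q0=[] Q1=[] Q2=[]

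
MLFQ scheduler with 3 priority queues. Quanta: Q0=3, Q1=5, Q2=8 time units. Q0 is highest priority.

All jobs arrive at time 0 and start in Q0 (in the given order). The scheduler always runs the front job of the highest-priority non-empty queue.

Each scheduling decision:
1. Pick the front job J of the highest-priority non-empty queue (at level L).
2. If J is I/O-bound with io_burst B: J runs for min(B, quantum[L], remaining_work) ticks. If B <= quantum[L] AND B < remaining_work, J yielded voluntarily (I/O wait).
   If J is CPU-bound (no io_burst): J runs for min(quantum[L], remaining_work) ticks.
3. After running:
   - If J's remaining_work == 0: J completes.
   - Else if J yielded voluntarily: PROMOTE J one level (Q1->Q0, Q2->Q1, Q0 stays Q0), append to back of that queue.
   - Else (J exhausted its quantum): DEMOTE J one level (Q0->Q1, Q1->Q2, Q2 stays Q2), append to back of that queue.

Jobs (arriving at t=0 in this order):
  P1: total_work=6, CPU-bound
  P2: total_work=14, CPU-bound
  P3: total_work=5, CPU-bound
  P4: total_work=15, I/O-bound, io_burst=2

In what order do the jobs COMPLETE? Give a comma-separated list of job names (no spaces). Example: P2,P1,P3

Answer: P4,P1,P3,P2

Derivation:
t=0-3: P1@Q0 runs 3, rem=3, quantum used, demote→Q1. Q0=[P2,P3,P4] Q1=[P1] Q2=[]
t=3-6: P2@Q0 runs 3, rem=11, quantum used, demote→Q1. Q0=[P3,P4] Q1=[P1,P2] Q2=[]
t=6-9: P3@Q0 runs 3, rem=2, quantum used, demote→Q1. Q0=[P4] Q1=[P1,P2,P3] Q2=[]
t=9-11: P4@Q0 runs 2, rem=13, I/O yield, promote→Q0. Q0=[P4] Q1=[P1,P2,P3] Q2=[]
t=11-13: P4@Q0 runs 2, rem=11, I/O yield, promote→Q0. Q0=[P4] Q1=[P1,P2,P3] Q2=[]
t=13-15: P4@Q0 runs 2, rem=9, I/O yield, promote→Q0. Q0=[P4] Q1=[P1,P2,P3] Q2=[]
t=15-17: P4@Q0 runs 2, rem=7, I/O yield, promote→Q0. Q0=[P4] Q1=[P1,P2,P3] Q2=[]
t=17-19: P4@Q0 runs 2, rem=5, I/O yield, promote→Q0. Q0=[P4] Q1=[P1,P2,P3] Q2=[]
t=19-21: P4@Q0 runs 2, rem=3, I/O yield, promote→Q0. Q0=[P4] Q1=[P1,P2,P3] Q2=[]
t=21-23: P4@Q0 runs 2, rem=1, I/O yield, promote→Q0. Q0=[P4] Q1=[P1,P2,P3] Q2=[]
t=23-24: P4@Q0 runs 1, rem=0, completes. Q0=[] Q1=[P1,P2,P3] Q2=[]
t=24-27: P1@Q1 runs 3, rem=0, completes. Q0=[] Q1=[P2,P3] Q2=[]
t=27-32: P2@Q1 runs 5, rem=6, quantum used, demote→Q2. Q0=[] Q1=[P3] Q2=[P2]
t=32-34: P3@Q1 runs 2, rem=0, completes. Q0=[] Q1=[] Q2=[P2]
t=34-40: P2@Q2 runs 6, rem=0, completes. Q0=[] Q1=[] Q2=[]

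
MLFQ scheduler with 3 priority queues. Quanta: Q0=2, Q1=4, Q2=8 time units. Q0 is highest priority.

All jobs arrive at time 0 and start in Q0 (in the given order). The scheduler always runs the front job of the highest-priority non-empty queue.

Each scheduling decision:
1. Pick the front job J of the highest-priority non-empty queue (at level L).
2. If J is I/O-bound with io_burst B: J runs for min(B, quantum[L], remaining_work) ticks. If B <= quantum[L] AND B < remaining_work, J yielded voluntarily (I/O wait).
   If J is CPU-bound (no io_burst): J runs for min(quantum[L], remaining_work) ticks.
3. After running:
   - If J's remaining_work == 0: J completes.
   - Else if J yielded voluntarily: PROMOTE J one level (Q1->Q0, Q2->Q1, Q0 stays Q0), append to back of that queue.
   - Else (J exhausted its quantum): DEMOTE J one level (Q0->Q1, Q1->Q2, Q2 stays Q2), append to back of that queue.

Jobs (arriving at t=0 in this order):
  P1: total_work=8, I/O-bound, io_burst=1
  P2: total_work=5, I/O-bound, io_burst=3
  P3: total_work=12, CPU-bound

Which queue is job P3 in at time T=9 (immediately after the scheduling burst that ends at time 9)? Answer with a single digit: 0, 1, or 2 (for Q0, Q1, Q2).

Answer: 1

Derivation:
t=0-1: P1@Q0 runs 1, rem=7, I/O yield, promote→Q0. Q0=[P2,P3,P1] Q1=[] Q2=[]
t=1-3: P2@Q0 runs 2, rem=3, quantum used, demote→Q1. Q0=[P3,P1] Q1=[P2] Q2=[]
t=3-5: P3@Q0 runs 2, rem=10, quantum used, demote→Q1. Q0=[P1] Q1=[P2,P3] Q2=[]
t=5-6: P1@Q0 runs 1, rem=6, I/O yield, promote→Q0. Q0=[P1] Q1=[P2,P3] Q2=[]
t=6-7: P1@Q0 runs 1, rem=5, I/O yield, promote→Q0. Q0=[P1] Q1=[P2,P3] Q2=[]
t=7-8: P1@Q0 runs 1, rem=4, I/O yield, promote→Q0. Q0=[P1] Q1=[P2,P3] Q2=[]
t=8-9: P1@Q0 runs 1, rem=3, I/O yield, promote→Q0. Q0=[P1] Q1=[P2,P3] Q2=[]
t=9-10: P1@Q0 runs 1, rem=2, I/O yield, promote→Q0. Q0=[P1] Q1=[P2,P3] Q2=[]
t=10-11: P1@Q0 runs 1, rem=1, I/O yield, promote→Q0. Q0=[P1] Q1=[P2,P3] Q2=[]
t=11-12: P1@Q0 runs 1, rem=0, completes. Q0=[] Q1=[P2,P3] Q2=[]
t=12-15: P2@Q1 runs 3, rem=0, completes. Q0=[] Q1=[P3] Q2=[]
t=15-19: P3@Q1 runs 4, rem=6, quantum used, demote→Q2. Q0=[] Q1=[] Q2=[P3]
t=19-25: P3@Q2 runs 6, rem=0, completes. Q0=[] Q1=[] Q2=[]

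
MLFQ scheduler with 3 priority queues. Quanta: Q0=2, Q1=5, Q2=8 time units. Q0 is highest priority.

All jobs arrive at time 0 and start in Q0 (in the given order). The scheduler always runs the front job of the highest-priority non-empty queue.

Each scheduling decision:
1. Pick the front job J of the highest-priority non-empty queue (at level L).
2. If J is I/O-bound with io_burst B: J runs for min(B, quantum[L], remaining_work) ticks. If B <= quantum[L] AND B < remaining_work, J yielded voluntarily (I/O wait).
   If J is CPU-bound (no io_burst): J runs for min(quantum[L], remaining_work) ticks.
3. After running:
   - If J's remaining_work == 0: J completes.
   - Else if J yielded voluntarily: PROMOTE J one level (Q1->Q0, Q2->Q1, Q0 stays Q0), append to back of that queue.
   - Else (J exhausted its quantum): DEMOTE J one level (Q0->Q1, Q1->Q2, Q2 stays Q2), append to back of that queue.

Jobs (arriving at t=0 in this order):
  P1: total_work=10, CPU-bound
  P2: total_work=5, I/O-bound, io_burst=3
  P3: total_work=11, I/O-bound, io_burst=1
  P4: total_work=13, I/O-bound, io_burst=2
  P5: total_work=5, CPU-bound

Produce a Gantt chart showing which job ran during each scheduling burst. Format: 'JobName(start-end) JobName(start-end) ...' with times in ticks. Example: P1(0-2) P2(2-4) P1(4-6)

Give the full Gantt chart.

Answer: P1(0-2) P2(2-4) P3(4-5) P4(5-7) P5(7-9) P3(9-10) P4(10-12) P3(12-13) P4(13-15) P3(15-16) P4(16-18) P3(18-19) P4(19-21) P3(21-22) P4(22-24) P3(24-25) P4(25-26) P3(26-27) P3(27-28) P3(28-29) P3(29-30) P1(30-35) P2(35-38) P5(38-41) P1(41-44)

Derivation:
t=0-2: P1@Q0 runs 2, rem=8, quantum used, demote→Q1. Q0=[P2,P3,P4,P5] Q1=[P1] Q2=[]
t=2-4: P2@Q0 runs 2, rem=3, quantum used, demote→Q1. Q0=[P3,P4,P5] Q1=[P1,P2] Q2=[]
t=4-5: P3@Q0 runs 1, rem=10, I/O yield, promote→Q0. Q0=[P4,P5,P3] Q1=[P1,P2] Q2=[]
t=5-7: P4@Q0 runs 2, rem=11, I/O yield, promote→Q0. Q0=[P5,P3,P4] Q1=[P1,P2] Q2=[]
t=7-9: P5@Q0 runs 2, rem=3, quantum used, demote→Q1. Q0=[P3,P4] Q1=[P1,P2,P5] Q2=[]
t=9-10: P3@Q0 runs 1, rem=9, I/O yield, promote→Q0. Q0=[P4,P3] Q1=[P1,P2,P5] Q2=[]
t=10-12: P4@Q0 runs 2, rem=9, I/O yield, promote→Q0. Q0=[P3,P4] Q1=[P1,P2,P5] Q2=[]
t=12-13: P3@Q0 runs 1, rem=8, I/O yield, promote→Q0. Q0=[P4,P3] Q1=[P1,P2,P5] Q2=[]
t=13-15: P4@Q0 runs 2, rem=7, I/O yield, promote→Q0. Q0=[P3,P4] Q1=[P1,P2,P5] Q2=[]
t=15-16: P3@Q0 runs 1, rem=7, I/O yield, promote→Q0. Q0=[P4,P3] Q1=[P1,P2,P5] Q2=[]
t=16-18: P4@Q0 runs 2, rem=5, I/O yield, promote→Q0. Q0=[P3,P4] Q1=[P1,P2,P5] Q2=[]
t=18-19: P3@Q0 runs 1, rem=6, I/O yield, promote→Q0. Q0=[P4,P3] Q1=[P1,P2,P5] Q2=[]
t=19-21: P4@Q0 runs 2, rem=3, I/O yield, promote→Q0. Q0=[P3,P4] Q1=[P1,P2,P5] Q2=[]
t=21-22: P3@Q0 runs 1, rem=5, I/O yield, promote→Q0. Q0=[P4,P3] Q1=[P1,P2,P5] Q2=[]
t=22-24: P4@Q0 runs 2, rem=1, I/O yield, promote→Q0. Q0=[P3,P4] Q1=[P1,P2,P5] Q2=[]
t=24-25: P3@Q0 runs 1, rem=4, I/O yield, promote→Q0. Q0=[P4,P3] Q1=[P1,P2,P5] Q2=[]
t=25-26: P4@Q0 runs 1, rem=0, completes. Q0=[P3] Q1=[P1,P2,P5] Q2=[]
t=26-27: P3@Q0 runs 1, rem=3, I/O yield, promote→Q0. Q0=[P3] Q1=[P1,P2,P5] Q2=[]
t=27-28: P3@Q0 runs 1, rem=2, I/O yield, promote→Q0. Q0=[P3] Q1=[P1,P2,P5] Q2=[]
t=28-29: P3@Q0 runs 1, rem=1, I/O yield, promote→Q0. Q0=[P3] Q1=[P1,P2,P5] Q2=[]
t=29-30: P3@Q0 runs 1, rem=0, completes. Q0=[] Q1=[P1,P2,P5] Q2=[]
t=30-35: P1@Q1 runs 5, rem=3, quantum used, demote→Q2. Q0=[] Q1=[P2,P5] Q2=[P1]
t=35-38: P2@Q1 runs 3, rem=0, completes. Q0=[] Q1=[P5] Q2=[P1]
t=38-41: P5@Q1 runs 3, rem=0, completes. Q0=[] Q1=[] Q2=[P1]
t=41-44: P1@Q2 runs 3, rem=0, completes. Q0=[] Q1=[] Q2=[]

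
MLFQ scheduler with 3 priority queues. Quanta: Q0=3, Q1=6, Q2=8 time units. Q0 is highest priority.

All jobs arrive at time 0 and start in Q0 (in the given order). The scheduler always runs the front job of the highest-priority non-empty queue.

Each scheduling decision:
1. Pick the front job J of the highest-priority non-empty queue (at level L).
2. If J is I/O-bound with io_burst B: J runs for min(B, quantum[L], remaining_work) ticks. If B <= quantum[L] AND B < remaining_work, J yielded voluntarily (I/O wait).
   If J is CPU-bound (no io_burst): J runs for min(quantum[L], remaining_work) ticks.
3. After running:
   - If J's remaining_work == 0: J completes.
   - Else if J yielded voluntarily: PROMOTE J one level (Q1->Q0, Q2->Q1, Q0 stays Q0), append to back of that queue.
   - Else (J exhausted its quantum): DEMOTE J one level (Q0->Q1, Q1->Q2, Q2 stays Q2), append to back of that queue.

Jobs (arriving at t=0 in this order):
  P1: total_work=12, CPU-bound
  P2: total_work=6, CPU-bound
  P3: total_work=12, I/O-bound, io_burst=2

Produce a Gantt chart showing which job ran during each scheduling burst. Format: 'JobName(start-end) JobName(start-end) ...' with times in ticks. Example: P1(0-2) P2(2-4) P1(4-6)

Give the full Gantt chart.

t=0-3: P1@Q0 runs 3, rem=9, quantum used, demote→Q1. Q0=[P2,P3] Q1=[P1] Q2=[]
t=3-6: P2@Q0 runs 3, rem=3, quantum used, demote→Q1. Q0=[P3] Q1=[P1,P2] Q2=[]
t=6-8: P3@Q0 runs 2, rem=10, I/O yield, promote→Q0. Q0=[P3] Q1=[P1,P2] Q2=[]
t=8-10: P3@Q0 runs 2, rem=8, I/O yield, promote→Q0. Q0=[P3] Q1=[P1,P2] Q2=[]
t=10-12: P3@Q0 runs 2, rem=6, I/O yield, promote→Q0. Q0=[P3] Q1=[P1,P2] Q2=[]
t=12-14: P3@Q0 runs 2, rem=4, I/O yield, promote→Q0. Q0=[P3] Q1=[P1,P2] Q2=[]
t=14-16: P3@Q0 runs 2, rem=2, I/O yield, promote→Q0. Q0=[P3] Q1=[P1,P2] Q2=[]
t=16-18: P3@Q0 runs 2, rem=0, completes. Q0=[] Q1=[P1,P2] Q2=[]
t=18-24: P1@Q1 runs 6, rem=3, quantum used, demote→Q2. Q0=[] Q1=[P2] Q2=[P1]
t=24-27: P2@Q1 runs 3, rem=0, completes. Q0=[] Q1=[] Q2=[P1]
t=27-30: P1@Q2 runs 3, rem=0, completes. Q0=[] Q1=[] Q2=[]

Answer: P1(0-3) P2(3-6) P3(6-8) P3(8-10) P3(10-12) P3(12-14) P3(14-16) P3(16-18) P1(18-24) P2(24-27) P1(27-30)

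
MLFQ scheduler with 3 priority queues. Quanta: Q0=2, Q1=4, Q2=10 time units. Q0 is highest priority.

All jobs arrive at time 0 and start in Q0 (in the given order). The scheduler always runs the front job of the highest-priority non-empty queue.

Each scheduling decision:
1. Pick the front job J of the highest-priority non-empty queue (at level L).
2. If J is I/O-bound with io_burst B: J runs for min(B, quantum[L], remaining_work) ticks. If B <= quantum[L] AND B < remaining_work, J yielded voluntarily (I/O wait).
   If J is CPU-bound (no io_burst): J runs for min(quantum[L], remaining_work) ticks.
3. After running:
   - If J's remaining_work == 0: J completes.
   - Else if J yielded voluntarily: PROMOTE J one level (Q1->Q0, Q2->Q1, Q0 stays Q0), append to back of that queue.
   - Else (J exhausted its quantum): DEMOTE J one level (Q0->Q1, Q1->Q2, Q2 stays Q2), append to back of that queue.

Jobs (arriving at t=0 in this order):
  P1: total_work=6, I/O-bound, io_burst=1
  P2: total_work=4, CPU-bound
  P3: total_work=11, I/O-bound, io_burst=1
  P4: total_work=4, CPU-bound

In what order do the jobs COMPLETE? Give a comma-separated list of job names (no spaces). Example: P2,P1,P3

t=0-1: P1@Q0 runs 1, rem=5, I/O yield, promote→Q0. Q0=[P2,P3,P4,P1] Q1=[] Q2=[]
t=1-3: P2@Q0 runs 2, rem=2, quantum used, demote→Q1. Q0=[P3,P4,P1] Q1=[P2] Q2=[]
t=3-4: P3@Q0 runs 1, rem=10, I/O yield, promote→Q0. Q0=[P4,P1,P3] Q1=[P2] Q2=[]
t=4-6: P4@Q0 runs 2, rem=2, quantum used, demote→Q1. Q0=[P1,P3] Q1=[P2,P4] Q2=[]
t=6-7: P1@Q0 runs 1, rem=4, I/O yield, promote→Q0. Q0=[P3,P1] Q1=[P2,P4] Q2=[]
t=7-8: P3@Q0 runs 1, rem=9, I/O yield, promote→Q0. Q0=[P1,P3] Q1=[P2,P4] Q2=[]
t=8-9: P1@Q0 runs 1, rem=3, I/O yield, promote→Q0. Q0=[P3,P1] Q1=[P2,P4] Q2=[]
t=9-10: P3@Q0 runs 1, rem=8, I/O yield, promote→Q0. Q0=[P1,P3] Q1=[P2,P4] Q2=[]
t=10-11: P1@Q0 runs 1, rem=2, I/O yield, promote→Q0. Q0=[P3,P1] Q1=[P2,P4] Q2=[]
t=11-12: P3@Q0 runs 1, rem=7, I/O yield, promote→Q0. Q0=[P1,P3] Q1=[P2,P4] Q2=[]
t=12-13: P1@Q0 runs 1, rem=1, I/O yield, promote→Q0. Q0=[P3,P1] Q1=[P2,P4] Q2=[]
t=13-14: P3@Q0 runs 1, rem=6, I/O yield, promote→Q0. Q0=[P1,P3] Q1=[P2,P4] Q2=[]
t=14-15: P1@Q0 runs 1, rem=0, completes. Q0=[P3] Q1=[P2,P4] Q2=[]
t=15-16: P3@Q0 runs 1, rem=5, I/O yield, promote→Q0. Q0=[P3] Q1=[P2,P4] Q2=[]
t=16-17: P3@Q0 runs 1, rem=4, I/O yield, promote→Q0. Q0=[P3] Q1=[P2,P4] Q2=[]
t=17-18: P3@Q0 runs 1, rem=3, I/O yield, promote→Q0. Q0=[P3] Q1=[P2,P4] Q2=[]
t=18-19: P3@Q0 runs 1, rem=2, I/O yield, promote→Q0. Q0=[P3] Q1=[P2,P4] Q2=[]
t=19-20: P3@Q0 runs 1, rem=1, I/O yield, promote→Q0. Q0=[P3] Q1=[P2,P4] Q2=[]
t=20-21: P3@Q0 runs 1, rem=0, completes. Q0=[] Q1=[P2,P4] Q2=[]
t=21-23: P2@Q1 runs 2, rem=0, completes. Q0=[] Q1=[P4] Q2=[]
t=23-25: P4@Q1 runs 2, rem=0, completes. Q0=[] Q1=[] Q2=[]

Answer: P1,P3,P2,P4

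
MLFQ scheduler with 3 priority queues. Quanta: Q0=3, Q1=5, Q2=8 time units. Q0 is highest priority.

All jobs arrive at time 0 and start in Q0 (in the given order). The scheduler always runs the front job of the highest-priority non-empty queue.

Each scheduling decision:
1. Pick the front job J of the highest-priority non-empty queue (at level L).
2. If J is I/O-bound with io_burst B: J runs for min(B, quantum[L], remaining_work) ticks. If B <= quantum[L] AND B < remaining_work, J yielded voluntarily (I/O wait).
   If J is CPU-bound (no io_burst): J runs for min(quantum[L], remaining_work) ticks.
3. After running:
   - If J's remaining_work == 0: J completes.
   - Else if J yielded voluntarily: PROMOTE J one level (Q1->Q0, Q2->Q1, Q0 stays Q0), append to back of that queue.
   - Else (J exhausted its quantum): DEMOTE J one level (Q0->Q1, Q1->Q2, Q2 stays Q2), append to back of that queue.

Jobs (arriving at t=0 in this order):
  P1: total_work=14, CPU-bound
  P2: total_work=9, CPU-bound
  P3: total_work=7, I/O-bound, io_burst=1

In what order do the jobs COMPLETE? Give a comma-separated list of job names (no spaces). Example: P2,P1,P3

Answer: P3,P1,P2

Derivation:
t=0-3: P1@Q0 runs 3, rem=11, quantum used, demote→Q1. Q0=[P2,P3] Q1=[P1] Q2=[]
t=3-6: P2@Q0 runs 3, rem=6, quantum used, demote→Q1. Q0=[P3] Q1=[P1,P2] Q2=[]
t=6-7: P3@Q0 runs 1, rem=6, I/O yield, promote→Q0. Q0=[P3] Q1=[P1,P2] Q2=[]
t=7-8: P3@Q0 runs 1, rem=5, I/O yield, promote→Q0. Q0=[P3] Q1=[P1,P2] Q2=[]
t=8-9: P3@Q0 runs 1, rem=4, I/O yield, promote→Q0. Q0=[P3] Q1=[P1,P2] Q2=[]
t=9-10: P3@Q0 runs 1, rem=3, I/O yield, promote→Q0. Q0=[P3] Q1=[P1,P2] Q2=[]
t=10-11: P3@Q0 runs 1, rem=2, I/O yield, promote→Q0. Q0=[P3] Q1=[P1,P2] Q2=[]
t=11-12: P3@Q0 runs 1, rem=1, I/O yield, promote→Q0. Q0=[P3] Q1=[P1,P2] Q2=[]
t=12-13: P3@Q0 runs 1, rem=0, completes. Q0=[] Q1=[P1,P2] Q2=[]
t=13-18: P1@Q1 runs 5, rem=6, quantum used, demote→Q2. Q0=[] Q1=[P2] Q2=[P1]
t=18-23: P2@Q1 runs 5, rem=1, quantum used, demote→Q2. Q0=[] Q1=[] Q2=[P1,P2]
t=23-29: P1@Q2 runs 6, rem=0, completes. Q0=[] Q1=[] Q2=[P2]
t=29-30: P2@Q2 runs 1, rem=0, completes. Q0=[] Q1=[] Q2=[]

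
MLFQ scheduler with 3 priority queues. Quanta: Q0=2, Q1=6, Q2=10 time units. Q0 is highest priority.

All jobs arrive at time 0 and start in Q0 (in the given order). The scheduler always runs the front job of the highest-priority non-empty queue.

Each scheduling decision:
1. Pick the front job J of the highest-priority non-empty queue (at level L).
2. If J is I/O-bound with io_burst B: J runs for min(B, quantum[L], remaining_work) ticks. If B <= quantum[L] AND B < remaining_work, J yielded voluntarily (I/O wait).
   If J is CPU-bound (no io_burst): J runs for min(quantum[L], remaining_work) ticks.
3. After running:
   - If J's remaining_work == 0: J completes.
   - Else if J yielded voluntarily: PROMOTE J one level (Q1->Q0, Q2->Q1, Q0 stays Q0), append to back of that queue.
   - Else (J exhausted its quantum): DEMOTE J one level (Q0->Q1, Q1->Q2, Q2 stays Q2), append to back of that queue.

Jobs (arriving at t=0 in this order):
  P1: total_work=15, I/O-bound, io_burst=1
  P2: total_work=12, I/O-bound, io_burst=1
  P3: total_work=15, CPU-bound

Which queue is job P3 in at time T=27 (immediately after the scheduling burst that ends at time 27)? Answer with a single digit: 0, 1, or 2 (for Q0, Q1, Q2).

t=0-1: P1@Q0 runs 1, rem=14, I/O yield, promote→Q0. Q0=[P2,P3,P1] Q1=[] Q2=[]
t=1-2: P2@Q0 runs 1, rem=11, I/O yield, promote→Q0. Q0=[P3,P1,P2] Q1=[] Q2=[]
t=2-4: P3@Q0 runs 2, rem=13, quantum used, demote→Q1. Q0=[P1,P2] Q1=[P3] Q2=[]
t=4-5: P1@Q0 runs 1, rem=13, I/O yield, promote→Q0. Q0=[P2,P1] Q1=[P3] Q2=[]
t=5-6: P2@Q0 runs 1, rem=10, I/O yield, promote→Q0. Q0=[P1,P2] Q1=[P3] Q2=[]
t=6-7: P1@Q0 runs 1, rem=12, I/O yield, promote→Q0. Q0=[P2,P1] Q1=[P3] Q2=[]
t=7-8: P2@Q0 runs 1, rem=9, I/O yield, promote→Q0. Q0=[P1,P2] Q1=[P3] Q2=[]
t=8-9: P1@Q0 runs 1, rem=11, I/O yield, promote→Q0. Q0=[P2,P1] Q1=[P3] Q2=[]
t=9-10: P2@Q0 runs 1, rem=8, I/O yield, promote→Q0. Q0=[P1,P2] Q1=[P3] Q2=[]
t=10-11: P1@Q0 runs 1, rem=10, I/O yield, promote→Q0. Q0=[P2,P1] Q1=[P3] Q2=[]
t=11-12: P2@Q0 runs 1, rem=7, I/O yield, promote→Q0. Q0=[P1,P2] Q1=[P3] Q2=[]
t=12-13: P1@Q0 runs 1, rem=9, I/O yield, promote→Q0. Q0=[P2,P1] Q1=[P3] Q2=[]
t=13-14: P2@Q0 runs 1, rem=6, I/O yield, promote→Q0. Q0=[P1,P2] Q1=[P3] Q2=[]
t=14-15: P1@Q0 runs 1, rem=8, I/O yield, promote→Q0. Q0=[P2,P1] Q1=[P3] Q2=[]
t=15-16: P2@Q0 runs 1, rem=5, I/O yield, promote→Q0. Q0=[P1,P2] Q1=[P3] Q2=[]
t=16-17: P1@Q0 runs 1, rem=7, I/O yield, promote→Q0. Q0=[P2,P1] Q1=[P3] Q2=[]
t=17-18: P2@Q0 runs 1, rem=4, I/O yield, promote→Q0. Q0=[P1,P2] Q1=[P3] Q2=[]
t=18-19: P1@Q0 runs 1, rem=6, I/O yield, promote→Q0. Q0=[P2,P1] Q1=[P3] Q2=[]
t=19-20: P2@Q0 runs 1, rem=3, I/O yield, promote→Q0. Q0=[P1,P2] Q1=[P3] Q2=[]
t=20-21: P1@Q0 runs 1, rem=5, I/O yield, promote→Q0. Q0=[P2,P1] Q1=[P3] Q2=[]
t=21-22: P2@Q0 runs 1, rem=2, I/O yield, promote→Q0. Q0=[P1,P2] Q1=[P3] Q2=[]
t=22-23: P1@Q0 runs 1, rem=4, I/O yield, promote→Q0. Q0=[P2,P1] Q1=[P3] Q2=[]
t=23-24: P2@Q0 runs 1, rem=1, I/O yield, promote→Q0. Q0=[P1,P2] Q1=[P3] Q2=[]
t=24-25: P1@Q0 runs 1, rem=3, I/O yield, promote→Q0. Q0=[P2,P1] Q1=[P3] Q2=[]
t=25-26: P2@Q0 runs 1, rem=0, completes. Q0=[P1] Q1=[P3] Q2=[]
t=26-27: P1@Q0 runs 1, rem=2, I/O yield, promote→Q0. Q0=[P1] Q1=[P3] Q2=[]
t=27-28: P1@Q0 runs 1, rem=1, I/O yield, promote→Q0. Q0=[P1] Q1=[P3] Q2=[]
t=28-29: P1@Q0 runs 1, rem=0, completes. Q0=[] Q1=[P3] Q2=[]
t=29-35: P3@Q1 runs 6, rem=7, quantum used, demote→Q2. Q0=[] Q1=[] Q2=[P3]
t=35-42: P3@Q2 runs 7, rem=0, completes. Q0=[] Q1=[] Q2=[]

Answer: 1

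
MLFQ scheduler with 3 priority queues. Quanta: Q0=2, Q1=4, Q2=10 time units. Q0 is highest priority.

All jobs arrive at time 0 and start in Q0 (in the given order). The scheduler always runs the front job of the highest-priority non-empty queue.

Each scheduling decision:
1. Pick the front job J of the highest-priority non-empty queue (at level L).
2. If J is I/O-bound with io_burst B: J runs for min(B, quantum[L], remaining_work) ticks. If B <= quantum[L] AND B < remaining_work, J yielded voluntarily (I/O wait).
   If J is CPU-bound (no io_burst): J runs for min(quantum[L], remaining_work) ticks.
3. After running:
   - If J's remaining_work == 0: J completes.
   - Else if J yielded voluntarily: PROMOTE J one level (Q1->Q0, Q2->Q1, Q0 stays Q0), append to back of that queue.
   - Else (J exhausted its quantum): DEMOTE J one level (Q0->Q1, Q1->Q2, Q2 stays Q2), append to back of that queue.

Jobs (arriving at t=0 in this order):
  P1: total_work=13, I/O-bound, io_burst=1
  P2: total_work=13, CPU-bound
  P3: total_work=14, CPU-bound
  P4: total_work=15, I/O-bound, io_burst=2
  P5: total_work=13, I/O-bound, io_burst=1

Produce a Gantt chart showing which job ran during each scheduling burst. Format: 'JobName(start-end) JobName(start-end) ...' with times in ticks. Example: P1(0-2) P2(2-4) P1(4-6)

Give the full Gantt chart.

Answer: P1(0-1) P2(1-3) P3(3-5) P4(5-7) P5(7-8) P1(8-9) P4(9-11) P5(11-12) P1(12-13) P4(13-15) P5(15-16) P1(16-17) P4(17-19) P5(19-20) P1(20-21) P4(21-23) P5(23-24) P1(24-25) P4(25-27) P5(27-28) P1(28-29) P4(29-31) P5(31-32) P1(32-33) P4(33-34) P5(34-35) P1(35-36) P5(36-37) P1(37-38) P5(38-39) P1(39-40) P5(40-41) P1(41-42) P5(42-43) P1(43-44) P5(44-45) P2(45-49) P3(49-53) P2(53-60) P3(60-68)

Derivation:
t=0-1: P1@Q0 runs 1, rem=12, I/O yield, promote→Q0. Q0=[P2,P3,P4,P5,P1] Q1=[] Q2=[]
t=1-3: P2@Q0 runs 2, rem=11, quantum used, demote→Q1. Q0=[P3,P4,P5,P1] Q1=[P2] Q2=[]
t=3-5: P3@Q0 runs 2, rem=12, quantum used, demote→Q1. Q0=[P4,P5,P1] Q1=[P2,P3] Q2=[]
t=5-7: P4@Q0 runs 2, rem=13, I/O yield, promote→Q0. Q0=[P5,P1,P4] Q1=[P2,P3] Q2=[]
t=7-8: P5@Q0 runs 1, rem=12, I/O yield, promote→Q0. Q0=[P1,P4,P5] Q1=[P2,P3] Q2=[]
t=8-9: P1@Q0 runs 1, rem=11, I/O yield, promote→Q0. Q0=[P4,P5,P1] Q1=[P2,P3] Q2=[]
t=9-11: P4@Q0 runs 2, rem=11, I/O yield, promote→Q0. Q0=[P5,P1,P4] Q1=[P2,P3] Q2=[]
t=11-12: P5@Q0 runs 1, rem=11, I/O yield, promote→Q0. Q0=[P1,P4,P5] Q1=[P2,P3] Q2=[]
t=12-13: P1@Q0 runs 1, rem=10, I/O yield, promote→Q0. Q0=[P4,P5,P1] Q1=[P2,P3] Q2=[]
t=13-15: P4@Q0 runs 2, rem=9, I/O yield, promote→Q0. Q0=[P5,P1,P4] Q1=[P2,P3] Q2=[]
t=15-16: P5@Q0 runs 1, rem=10, I/O yield, promote→Q0. Q0=[P1,P4,P5] Q1=[P2,P3] Q2=[]
t=16-17: P1@Q0 runs 1, rem=9, I/O yield, promote→Q0. Q0=[P4,P5,P1] Q1=[P2,P3] Q2=[]
t=17-19: P4@Q0 runs 2, rem=7, I/O yield, promote→Q0. Q0=[P5,P1,P4] Q1=[P2,P3] Q2=[]
t=19-20: P5@Q0 runs 1, rem=9, I/O yield, promote→Q0. Q0=[P1,P4,P5] Q1=[P2,P3] Q2=[]
t=20-21: P1@Q0 runs 1, rem=8, I/O yield, promote→Q0. Q0=[P4,P5,P1] Q1=[P2,P3] Q2=[]
t=21-23: P4@Q0 runs 2, rem=5, I/O yield, promote→Q0. Q0=[P5,P1,P4] Q1=[P2,P3] Q2=[]
t=23-24: P5@Q0 runs 1, rem=8, I/O yield, promote→Q0. Q0=[P1,P4,P5] Q1=[P2,P3] Q2=[]
t=24-25: P1@Q0 runs 1, rem=7, I/O yield, promote→Q0. Q0=[P4,P5,P1] Q1=[P2,P3] Q2=[]
t=25-27: P4@Q0 runs 2, rem=3, I/O yield, promote→Q0. Q0=[P5,P1,P4] Q1=[P2,P3] Q2=[]
t=27-28: P5@Q0 runs 1, rem=7, I/O yield, promote→Q0. Q0=[P1,P4,P5] Q1=[P2,P3] Q2=[]
t=28-29: P1@Q0 runs 1, rem=6, I/O yield, promote→Q0. Q0=[P4,P5,P1] Q1=[P2,P3] Q2=[]
t=29-31: P4@Q0 runs 2, rem=1, I/O yield, promote→Q0. Q0=[P5,P1,P4] Q1=[P2,P3] Q2=[]
t=31-32: P5@Q0 runs 1, rem=6, I/O yield, promote→Q0. Q0=[P1,P4,P5] Q1=[P2,P3] Q2=[]
t=32-33: P1@Q0 runs 1, rem=5, I/O yield, promote→Q0. Q0=[P4,P5,P1] Q1=[P2,P3] Q2=[]
t=33-34: P4@Q0 runs 1, rem=0, completes. Q0=[P5,P1] Q1=[P2,P3] Q2=[]
t=34-35: P5@Q0 runs 1, rem=5, I/O yield, promote→Q0. Q0=[P1,P5] Q1=[P2,P3] Q2=[]
t=35-36: P1@Q0 runs 1, rem=4, I/O yield, promote→Q0. Q0=[P5,P1] Q1=[P2,P3] Q2=[]
t=36-37: P5@Q0 runs 1, rem=4, I/O yield, promote→Q0. Q0=[P1,P5] Q1=[P2,P3] Q2=[]
t=37-38: P1@Q0 runs 1, rem=3, I/O yield, promote→Q0. Q0=[P5,P1] Q1=[P2,P3] Q2=[]
t=38-39: P5@Q0 runs 1, rem=3, I/O yield, promote→Q0. Q0=[P1,P5] Q1=[P2,P3] Q2=[]
t=39-40: P1@Q0 runs 1, rem=2, I/O yield, promote→Q0. Q0=[P5,P1] Q1=[P2,P3] Q2=[]
t=40-41: P5@Q0 runs 1, rem=2, I/O yield, promote→Q0. Q0=[P1,P5] Q1=[P2,P3] Q2=[]
t=41-42: P1@Q0 runs 1, rem=1, I/O yield, promote→Q0. Q0=[P5,P1] Q1=[P2,P3] Q2=[]
t=42-43: P5@Q0 runs 1, rem=1, I/O yield, promote→Q0. Q0=[P1,P5] Q1=[P2,P3] Q2=[]
t=43-44: P1@Q0 runs 1, rem=0, completes. Q0=[P5] Q1=[P2,P3] Q2=[]
t=44-45: P5@Q0 runs 1, rem=0, completes. Q0=[] Q1=[P2,P3] Q2=[]
t=45-49: P2@Q1 runs 4, rem=7, quantum used, demote→Q2. Q0=[] Q1=[P3] Q2=[P2]
t=49-53: P3@Q1 runs 4, rem=8, quantum used, demote→Q2. Q0=[] Q1=[] Q2=[P2,P3]
t=53-60: P2@Q2 runs 7, rem=0, completes. Q0=[] Q1=[] Q2=[P3]
t=60-68: P3@Q2 runs 8, rem=0, completes. Q0=[] Q1=[] Q2=[]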